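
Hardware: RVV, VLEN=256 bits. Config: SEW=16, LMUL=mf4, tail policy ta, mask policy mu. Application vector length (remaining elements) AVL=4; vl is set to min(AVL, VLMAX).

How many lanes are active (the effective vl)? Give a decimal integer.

vl = 4

lanes per group: 256·1/4/16 = 4
vl ← min(4, 4) = 4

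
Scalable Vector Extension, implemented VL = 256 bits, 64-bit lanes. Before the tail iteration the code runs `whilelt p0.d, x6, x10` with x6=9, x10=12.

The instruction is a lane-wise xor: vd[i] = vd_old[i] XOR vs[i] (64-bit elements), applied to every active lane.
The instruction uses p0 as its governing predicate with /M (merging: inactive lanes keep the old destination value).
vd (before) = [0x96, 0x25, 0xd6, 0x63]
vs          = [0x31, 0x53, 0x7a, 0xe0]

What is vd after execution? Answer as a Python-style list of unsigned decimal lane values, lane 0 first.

256-bit reg / 64-bit elem → 4 lanes
active while 9+j < 12, i.e. j ∈ [0,3) capped at 4 ⇒ 3
  i=0: xor(0x96,0x31) → 167
  i=1: xor(0x25,0x53) → 118
  i=2: xor(0xd6,0x7a) → 172
  i=3: tail/keep → 99

vd = [167, 118, 172, 99]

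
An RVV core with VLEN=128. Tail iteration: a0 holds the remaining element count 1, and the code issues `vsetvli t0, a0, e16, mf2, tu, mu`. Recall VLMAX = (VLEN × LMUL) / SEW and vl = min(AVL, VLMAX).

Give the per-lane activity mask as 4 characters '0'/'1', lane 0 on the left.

predicate = 1000

lanes per group: 128·1/2/16 = 4
vl ← min(1, 4) = 1
bits (lane 0 leftmost): 1000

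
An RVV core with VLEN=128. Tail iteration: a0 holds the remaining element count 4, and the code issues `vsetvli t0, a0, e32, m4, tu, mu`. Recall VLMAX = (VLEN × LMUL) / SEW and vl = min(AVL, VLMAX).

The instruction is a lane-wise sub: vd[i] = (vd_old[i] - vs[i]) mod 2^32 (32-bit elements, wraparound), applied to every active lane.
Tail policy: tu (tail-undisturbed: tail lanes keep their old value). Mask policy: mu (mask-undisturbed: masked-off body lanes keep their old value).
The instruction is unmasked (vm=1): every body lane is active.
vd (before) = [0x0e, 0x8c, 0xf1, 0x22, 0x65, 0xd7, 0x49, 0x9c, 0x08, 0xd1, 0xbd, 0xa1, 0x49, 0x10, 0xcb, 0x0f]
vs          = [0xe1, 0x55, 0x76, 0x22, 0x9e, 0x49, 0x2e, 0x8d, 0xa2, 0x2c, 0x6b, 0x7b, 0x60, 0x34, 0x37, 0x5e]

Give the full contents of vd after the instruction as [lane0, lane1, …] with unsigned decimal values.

lanes per group: 128·4/32 = 16
AVL=4 ≤ VLMAX=16, so vl = 4
vd[0] sub(0x0e,0xe1) -> 0xffffff2d
vd[1] sub(0x8c,0x55) -> 0x37
vd[2] sub(0xf1,0x76) -> 0x7b
vd[3] sub(0x22,0x22) -> 0x00
vd[4] tail/keep -> 0x65
vd[5] tail/keep -> 0xd7
vd[6] tail/keep -> 0x49
vd[7] tail/keep -> 0x9c
vd[8] tail/keep -> 0x08
vd[9] tail/keep -> 0xd1
vd[10] tail/keep -> 0xbd
vd[11] tail/keep -> 0xa1
vd[12] tail/keep -> 0x49
vd[13] tail/keep -> 0x10
vd[14] tail/keep -> 0xcb
vd[15] tail/keep -> 0x0f

vd = [4294967085, 55, 123, 0, 101, 215, 73, 156, 8, 209, 189, 161, 73, 16, 203, 15]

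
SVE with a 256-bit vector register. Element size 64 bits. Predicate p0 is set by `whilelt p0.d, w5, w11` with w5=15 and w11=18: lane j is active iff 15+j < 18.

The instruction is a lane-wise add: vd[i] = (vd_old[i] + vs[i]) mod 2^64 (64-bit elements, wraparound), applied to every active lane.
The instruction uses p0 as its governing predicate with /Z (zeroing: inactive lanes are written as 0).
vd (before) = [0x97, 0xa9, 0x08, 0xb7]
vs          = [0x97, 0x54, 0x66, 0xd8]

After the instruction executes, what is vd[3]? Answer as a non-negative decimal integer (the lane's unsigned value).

vd[3] = 0

register lanes = 256/64 = 4
active while 15+j < 18, i.e. j ∈ [0,3) capped at 4 ⇒ 3
[0] add(0x97,0x97) = 0x12e
[1] add(0xa9,0x54) = 0xfd
[2] add(0x08,0x66) = 0x6e
[3] tail/zero = 0x00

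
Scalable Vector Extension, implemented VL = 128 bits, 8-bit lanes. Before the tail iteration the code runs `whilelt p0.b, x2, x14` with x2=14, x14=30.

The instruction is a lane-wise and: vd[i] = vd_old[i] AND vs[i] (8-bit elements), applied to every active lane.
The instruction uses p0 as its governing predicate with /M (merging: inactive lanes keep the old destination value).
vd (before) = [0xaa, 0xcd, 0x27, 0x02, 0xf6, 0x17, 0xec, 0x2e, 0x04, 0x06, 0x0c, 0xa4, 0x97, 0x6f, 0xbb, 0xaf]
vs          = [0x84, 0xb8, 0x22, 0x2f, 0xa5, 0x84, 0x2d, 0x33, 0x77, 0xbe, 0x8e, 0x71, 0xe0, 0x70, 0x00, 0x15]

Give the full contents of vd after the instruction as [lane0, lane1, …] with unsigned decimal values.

vd = [128, 136, 34, 2, 164, 4, 44, 34, 4, 6, 12, 32, 128, 96, 0, 5]

register lanes = 128/8 = 16
p0[j] = (14+j < 30); true for j=0..15 → 16 lanes set
  i=0: and(0xaa,0x84) → 128
  i=1: and(0xcd,0xb8) → 136
  i=2: and(0x27,0x22) → 34
  i=3: and(0x02,0x2f) → 2
  i=4: and(0xf6,0xa5) → 164
  i=5: and(0x17,0x84) → 4
  i=6: and(0xec,0x2d) → 44
  i=7: and(0x2e,0x33) → 34
  i=8: and(0x04,0x77) → 4
  i=9: and(0x06,0xbe) → 6
  i=10: and(0x0c,0x8e) → 12
  i=11: and(0xa4,0x71) → 32
  i=12: and(0x97,0xe0) → 128
  i=13: and(0x6f,0x70) → 96
  i=14: and(0xbb,0x00) → 0
  i=15: and(0xaf,0x15) → 5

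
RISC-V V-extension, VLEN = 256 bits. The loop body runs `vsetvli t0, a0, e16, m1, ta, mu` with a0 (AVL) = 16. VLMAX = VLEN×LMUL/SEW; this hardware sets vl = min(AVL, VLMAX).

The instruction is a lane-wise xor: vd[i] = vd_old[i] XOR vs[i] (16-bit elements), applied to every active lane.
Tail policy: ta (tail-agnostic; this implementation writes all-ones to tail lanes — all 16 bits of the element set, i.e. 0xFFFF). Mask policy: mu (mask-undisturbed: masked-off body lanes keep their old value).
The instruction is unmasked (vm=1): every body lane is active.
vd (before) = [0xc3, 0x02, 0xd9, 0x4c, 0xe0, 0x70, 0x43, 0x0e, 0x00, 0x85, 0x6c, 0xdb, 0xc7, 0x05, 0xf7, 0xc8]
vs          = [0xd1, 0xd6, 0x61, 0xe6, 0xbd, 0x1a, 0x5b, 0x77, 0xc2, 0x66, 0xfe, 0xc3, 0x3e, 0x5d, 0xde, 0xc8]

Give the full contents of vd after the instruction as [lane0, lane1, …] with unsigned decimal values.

VLMAX = VLEN×LMUL/SEW = 256×1/16 = 16
AVL=16 ≤ VLMAX=16, so vl = 16
  i=0: xor(0xc3,0xd1) → 18
  i=1: xor(0x02,0xd6) → 212
  i=2: xor(0xd9,0x61) → 184
  i=3: xor(0x4c,0xe6) → 170
  i=4: xor(0xe0,0xbd) → 93
  i=5: xor(0x70,0x1a) → 106
  i=6: xor(0x43,0x5b) → 24
  i=7: xor(0x0e,0x77) → 121
  i=8: xor(0x00,0xc2) → 194
  i=9: xor(0x85,0x66) → 227
  i=10: xor(0x6c,0xfe) → 146
  i=11: xor(0xdb,0xc3) → 24
  i=12: xor(0xc7,0x3e) → 249
  i=13: xor(0x05,0x5d) → 88
  i=14: xor(0xf7,0xde) → 41
  i=15: xor(0xc8,0xc8) → 0

vd = [18, 212, 184, 170, 93, 106, 24, 121, 194, 227, 146, 24, 249, 88, 41, 0]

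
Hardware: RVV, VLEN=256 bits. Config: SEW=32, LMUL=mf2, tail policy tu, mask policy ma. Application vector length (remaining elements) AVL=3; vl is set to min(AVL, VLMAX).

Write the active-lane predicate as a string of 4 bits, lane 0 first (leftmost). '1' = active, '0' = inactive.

lanes per group: 256·1/2/32 = 4
AVL=3 ≤ VLMAX=4, so vl = 3
bits (lane 0 leftmost): 1110

predicate = 1110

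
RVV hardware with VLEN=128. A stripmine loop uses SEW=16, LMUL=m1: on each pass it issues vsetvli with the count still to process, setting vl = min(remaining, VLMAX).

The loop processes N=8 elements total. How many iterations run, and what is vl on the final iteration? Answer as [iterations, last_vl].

lanes per group: 128·1/16 = 8
N=8: ⌈8/8⌉ = 1 iters; last vl = 8 − 0×8 = 8

[iterations, last_vl] = [1, 8]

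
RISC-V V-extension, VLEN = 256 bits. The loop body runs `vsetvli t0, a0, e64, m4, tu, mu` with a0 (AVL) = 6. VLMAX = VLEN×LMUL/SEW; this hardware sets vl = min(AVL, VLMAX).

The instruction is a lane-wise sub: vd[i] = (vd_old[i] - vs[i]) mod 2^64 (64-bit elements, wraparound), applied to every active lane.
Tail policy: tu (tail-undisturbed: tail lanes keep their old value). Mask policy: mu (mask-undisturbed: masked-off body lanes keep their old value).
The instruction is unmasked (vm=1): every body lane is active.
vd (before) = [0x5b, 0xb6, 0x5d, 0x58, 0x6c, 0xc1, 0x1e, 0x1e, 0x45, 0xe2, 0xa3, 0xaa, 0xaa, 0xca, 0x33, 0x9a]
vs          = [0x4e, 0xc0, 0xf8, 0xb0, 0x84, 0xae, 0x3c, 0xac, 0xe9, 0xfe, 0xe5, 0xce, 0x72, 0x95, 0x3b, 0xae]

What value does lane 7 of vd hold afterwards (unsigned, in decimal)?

vd[7] = 30

VLMAX = (256 × 4) / 64 = 16 lanes
AVL=6 ≤ VLMAX=16, so vl = 6
  i=0: sub(0x5b,0x4e) → 13
  i=1: sub(0xb6,0xc0) → 18446744073709551606
  i=2: sub(0x5d,0xf8) → 18446744073709551461
  i=3: sub(0x58,0xb0) → 18446744073709551528
  i=4: sub(0x6c,0x84) → 18446744073709551592
  i=5: sub(0xc1,0xae) → 19
  i=6: tail/keep → 30
  i=7: tail/keep → 30
  i=8: tail/keep → 69
  i=9: tail/keep → 226
  i=10: tail/keep → 163
  i=11: tail/keep → 170
  i=12: tail/keep → 170
  i=13: tail/keep → 202
  i=14: tail/keep → 51
  i=15: tail/keep → 154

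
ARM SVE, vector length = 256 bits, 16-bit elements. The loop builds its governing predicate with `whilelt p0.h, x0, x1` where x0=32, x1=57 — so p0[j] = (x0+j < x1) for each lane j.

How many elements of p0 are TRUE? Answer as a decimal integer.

vl = 16

register lanes = 256/16 = 16
p0[j] = (32+j < 57); true for j=0..15 → 16 lanes set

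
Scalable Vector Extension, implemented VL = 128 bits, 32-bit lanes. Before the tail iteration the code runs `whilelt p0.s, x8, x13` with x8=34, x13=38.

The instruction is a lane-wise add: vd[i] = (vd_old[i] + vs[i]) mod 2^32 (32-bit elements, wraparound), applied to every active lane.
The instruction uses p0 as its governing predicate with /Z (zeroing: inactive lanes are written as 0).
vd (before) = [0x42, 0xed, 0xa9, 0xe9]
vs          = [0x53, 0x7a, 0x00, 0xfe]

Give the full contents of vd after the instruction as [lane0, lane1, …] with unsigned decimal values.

vd = [149, 359, 169, 487]

register lanes = 128/32 = 4
whilelt: lane j active iff 34+j < 38 → j < 4 → 4 active
[0] add(0x42,0x53) = 0x95
[1] add(0xed,0x7a) = 0x167
[2] add(0xa9,0x00) = 0xa9
[3] add(0xe9,0xfe) = 0x1e7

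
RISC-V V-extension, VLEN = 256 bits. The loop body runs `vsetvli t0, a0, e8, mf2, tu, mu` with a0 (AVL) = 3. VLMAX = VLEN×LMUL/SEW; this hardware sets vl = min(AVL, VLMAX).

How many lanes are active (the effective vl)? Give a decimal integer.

VLMAX = VLEN×LMUL/SEW = 256×1/2/8 = 16
vl = min(AVL, VLMAX) = min(3, 16) = 3

vl = 3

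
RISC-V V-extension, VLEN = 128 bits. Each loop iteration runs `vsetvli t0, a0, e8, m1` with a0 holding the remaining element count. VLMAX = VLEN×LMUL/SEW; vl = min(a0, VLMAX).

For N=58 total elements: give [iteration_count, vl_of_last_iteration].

[iterations, last_vl] = [4, 10]

VLMAX = (128 × 1) / 8 = 16 lanes
iterations = ceil(58/16) = 4; final-pass vl = 10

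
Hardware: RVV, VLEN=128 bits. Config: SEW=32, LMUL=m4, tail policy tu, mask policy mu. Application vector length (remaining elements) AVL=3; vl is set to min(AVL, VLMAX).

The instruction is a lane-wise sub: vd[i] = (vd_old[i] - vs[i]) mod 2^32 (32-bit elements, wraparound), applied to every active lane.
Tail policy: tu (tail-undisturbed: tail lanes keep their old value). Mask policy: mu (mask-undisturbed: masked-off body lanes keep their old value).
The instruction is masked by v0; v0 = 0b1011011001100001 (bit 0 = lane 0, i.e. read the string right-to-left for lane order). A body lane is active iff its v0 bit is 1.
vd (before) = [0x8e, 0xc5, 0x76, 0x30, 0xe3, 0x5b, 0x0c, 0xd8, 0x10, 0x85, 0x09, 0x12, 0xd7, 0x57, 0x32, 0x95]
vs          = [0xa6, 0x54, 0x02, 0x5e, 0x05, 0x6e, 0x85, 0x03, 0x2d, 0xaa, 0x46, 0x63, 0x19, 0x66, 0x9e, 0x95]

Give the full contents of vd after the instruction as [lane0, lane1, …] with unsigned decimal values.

lanes per group: 128·4/32 = 16
vl = min(AVL, VLMAX) = min(3, 16) = 3
  i=0: sub(0x8e,0xa6) → 4294967272
  i=1: mask-off/keep → 197
  i=2: mask-off/keep → 118
  i=3: tail/keep → 48
  i=4: tail/keep → 227
  i=5: tail/keep → 91
  i=6: tail/keep → 12
  i=7: tail/keep → 216
  i=8: tail/keep → 16
  i=9: tail/keep → 133
  i=10: tail/keep → 9
  i=11: tail/keep → 18
  i=12: tail/keep → 215
  i=13: tail/keep → 87
  i=14: tail/keep → 50
  i=15: tail/keep → 149

vd = [4294967272, 197, 118, 48, 227, 91, 12, 216, 16, 133, 9, 18, 215, 87, 50, 149]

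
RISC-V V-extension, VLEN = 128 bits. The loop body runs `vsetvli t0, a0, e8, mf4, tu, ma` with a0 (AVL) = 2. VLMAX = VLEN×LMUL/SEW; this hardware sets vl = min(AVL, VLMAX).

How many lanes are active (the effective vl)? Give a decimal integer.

vl = 2

lanes per group: 128·1/4/8 = 4
vl ← min(2, 4) = 2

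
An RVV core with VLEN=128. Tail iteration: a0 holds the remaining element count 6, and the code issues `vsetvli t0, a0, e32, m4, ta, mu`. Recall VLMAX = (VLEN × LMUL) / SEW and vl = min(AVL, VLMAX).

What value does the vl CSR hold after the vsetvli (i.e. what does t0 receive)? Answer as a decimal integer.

VLMAX = VLEN×LMUL/SEW = 128×4/32 = 16
AVL=6 ≤ VLMAX=16, so vl = 6

vl = 6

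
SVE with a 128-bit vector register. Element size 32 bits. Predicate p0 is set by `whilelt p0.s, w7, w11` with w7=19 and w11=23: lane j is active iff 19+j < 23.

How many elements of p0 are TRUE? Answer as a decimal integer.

vl = 4

128-bit reg / 32-bit elem → 4 lanes
p0[j] = (19+j < 23); true for j=0..3 → 4 lanes set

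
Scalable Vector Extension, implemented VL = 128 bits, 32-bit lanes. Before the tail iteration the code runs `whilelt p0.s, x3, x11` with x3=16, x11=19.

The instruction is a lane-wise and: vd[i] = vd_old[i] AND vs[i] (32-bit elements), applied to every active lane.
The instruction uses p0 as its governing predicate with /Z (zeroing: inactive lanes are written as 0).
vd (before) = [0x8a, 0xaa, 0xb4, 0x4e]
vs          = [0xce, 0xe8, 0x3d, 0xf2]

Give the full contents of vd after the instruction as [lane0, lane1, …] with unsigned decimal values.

vd = [138, 168, 52, 0]

lane count: 128 div 32 = 4
active while 16+j < 19, i.e. j ∈ [0,3) capped at 4 ⇒ 3
lane  0: and(0x8a,0xce) ⇒ 0x8a
lane  1: and(0xaa,0xe8) ⇒ 0xa8
lane  2: and(0xb4,0x3d) ⇒ 0x34
lane  3: tail/zero ⇒ 0x00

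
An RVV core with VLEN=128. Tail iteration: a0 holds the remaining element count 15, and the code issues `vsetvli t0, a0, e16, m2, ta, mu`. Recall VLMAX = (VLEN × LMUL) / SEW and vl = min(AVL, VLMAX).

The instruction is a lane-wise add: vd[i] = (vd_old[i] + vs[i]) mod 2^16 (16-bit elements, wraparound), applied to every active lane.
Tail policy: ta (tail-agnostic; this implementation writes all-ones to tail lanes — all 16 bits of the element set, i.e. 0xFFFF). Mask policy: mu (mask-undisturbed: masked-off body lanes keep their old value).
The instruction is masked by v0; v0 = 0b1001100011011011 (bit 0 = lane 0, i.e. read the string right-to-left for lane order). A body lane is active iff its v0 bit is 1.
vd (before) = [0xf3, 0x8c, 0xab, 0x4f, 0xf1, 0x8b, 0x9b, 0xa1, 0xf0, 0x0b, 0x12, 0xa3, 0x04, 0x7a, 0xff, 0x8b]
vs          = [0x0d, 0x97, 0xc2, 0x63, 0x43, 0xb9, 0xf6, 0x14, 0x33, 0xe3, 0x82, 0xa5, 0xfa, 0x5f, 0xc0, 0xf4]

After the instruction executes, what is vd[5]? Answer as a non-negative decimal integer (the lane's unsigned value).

VLMAX = (128 × 2) / 16 = 16 lanes
vl = min(AVL, VLMAX) = min(15, 16) = 15
vd[0] add(0xf3,0x0d) -> 0x100
vd[1] add(0x8c,0x97) -> 0x123
vd[2] mask-off/keep -> 0xab
vd[3] add(0x4f,0x63) -> 0xb2
vd[4] add(0xf1,0x43) -> 0x134
vd[5] mask-off/keep -> 0x8b
vd[6] add(0x9b,0xf6) -> 0x191
vd[7] add(0xa1,0x14) -> 0xb5
vd[8] mask-off/keep -> 0xf0
vd[9] mask-off/keep -> 0x0b
vd[10] mask-off/keep -> 0x12
vd[11] add(0xa3,0xa5) -> 0x148
vd[12] add(0x04,0xfa) -> 0xfe
vd[13] mask-off/keep -> 0x7a
vd[14] mask-off/keep -> 0xff
vd[15] tail/ones -> 0xffff

vd[5] = 139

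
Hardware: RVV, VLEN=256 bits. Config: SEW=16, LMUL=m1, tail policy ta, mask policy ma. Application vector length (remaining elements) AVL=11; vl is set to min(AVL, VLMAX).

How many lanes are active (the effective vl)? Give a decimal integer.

vl = 11

VLMAX = VLEN×LMUL/SEW = 256×1/16 = 16
vl ← min(11, 16) = 11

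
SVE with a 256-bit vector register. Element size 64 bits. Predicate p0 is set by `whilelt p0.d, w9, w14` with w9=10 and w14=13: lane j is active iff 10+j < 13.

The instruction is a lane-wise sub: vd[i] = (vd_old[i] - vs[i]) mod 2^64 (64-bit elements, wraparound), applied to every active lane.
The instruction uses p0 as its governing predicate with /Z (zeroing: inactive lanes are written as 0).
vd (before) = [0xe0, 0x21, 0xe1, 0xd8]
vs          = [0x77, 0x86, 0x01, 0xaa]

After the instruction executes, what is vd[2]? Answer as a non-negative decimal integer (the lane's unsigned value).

256-bit reg / 64-bit elem → 4 lanes
p0[j] = (10+j < 13); true for j=0..2 → 3 lanes set
vd[0] sub(0xe0,0x77) -> 0x69
vd[1] sub(0x21,0x86) -> 0xffffffffffffff9b
vd[2] sub(0xe1,0x01) -> 0xe0
vd[3] tail/zero -> 0x00

vd[2] = 224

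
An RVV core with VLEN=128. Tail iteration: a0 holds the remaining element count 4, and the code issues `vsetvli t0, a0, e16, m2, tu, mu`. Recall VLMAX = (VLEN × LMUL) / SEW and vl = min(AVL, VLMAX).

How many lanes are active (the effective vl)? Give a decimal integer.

lanes per group: 128·2/16 = 16
vl = min(AVL, VLMAX) = min(4, 16) = 4

vl = 4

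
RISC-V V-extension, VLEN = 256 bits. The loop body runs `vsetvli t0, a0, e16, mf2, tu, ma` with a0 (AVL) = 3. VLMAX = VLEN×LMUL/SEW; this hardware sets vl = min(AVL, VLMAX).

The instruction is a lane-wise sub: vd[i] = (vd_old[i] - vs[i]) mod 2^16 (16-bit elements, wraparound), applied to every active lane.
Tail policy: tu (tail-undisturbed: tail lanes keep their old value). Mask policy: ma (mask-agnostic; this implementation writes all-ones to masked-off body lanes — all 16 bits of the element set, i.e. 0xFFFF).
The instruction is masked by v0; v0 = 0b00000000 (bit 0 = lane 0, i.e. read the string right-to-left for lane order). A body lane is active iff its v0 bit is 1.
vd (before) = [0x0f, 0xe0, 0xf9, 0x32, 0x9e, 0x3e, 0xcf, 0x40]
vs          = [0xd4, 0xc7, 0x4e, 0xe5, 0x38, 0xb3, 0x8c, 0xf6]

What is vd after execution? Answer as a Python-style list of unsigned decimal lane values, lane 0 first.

VLMAX = VLEN×LMUL/SEW = 256×1/2/16 = 8
vl ← min(3, 8) = 3
lane  0: mask-off/ones ⇒ 0xffff
lane  1: mask-off/ones ⇒ 0xffff
lane  2: mask-off/ones ⇒ 0xffff
lane  3: tail/keep ⇒ 0x32
lane  4: tail/keep ⇒ 0x9e
lane  5: tail/keep ⇒ 0x3e
lane  6: tail/keep ⇒ 0xcf
lane  7: tail/keep ⇒ 0x40

vd = [65535, 65535, 65535, 50, 158, 62, 207, 64]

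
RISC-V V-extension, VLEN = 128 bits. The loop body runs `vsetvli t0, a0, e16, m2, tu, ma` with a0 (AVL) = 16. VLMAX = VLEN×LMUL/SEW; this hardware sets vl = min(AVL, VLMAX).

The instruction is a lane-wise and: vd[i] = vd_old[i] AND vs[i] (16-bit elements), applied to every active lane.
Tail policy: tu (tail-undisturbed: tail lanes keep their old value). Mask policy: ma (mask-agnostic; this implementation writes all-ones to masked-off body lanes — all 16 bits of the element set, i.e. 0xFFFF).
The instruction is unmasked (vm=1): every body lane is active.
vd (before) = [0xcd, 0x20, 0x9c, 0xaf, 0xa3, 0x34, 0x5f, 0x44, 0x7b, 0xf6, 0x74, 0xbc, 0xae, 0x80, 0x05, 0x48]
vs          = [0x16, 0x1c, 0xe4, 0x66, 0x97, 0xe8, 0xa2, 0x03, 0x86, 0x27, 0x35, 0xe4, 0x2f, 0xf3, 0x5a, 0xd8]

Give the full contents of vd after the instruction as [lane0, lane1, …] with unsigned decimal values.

vd = [4, 0, 132, 38, 131, 32, 2, 0, 2, 38, 52, 164, 46, 128, 0, 72]

VLMAX = VLEN×LMUL/SEW = 128×2/16 = 16
vl ← min(16, 16) = 16
[0] and(0xcd,0x16) = 0x04
[1] and(0x20,0x1c) = 0x00
[2] and(0x9c,0xe4) = 0x84
[3] and(0xaf,0x66) = 0x26
[4] and(0xa3,0x97) = 0x83
[5] and(0x34,0xe8) = 0x20
[6] and(0x5f,0xa2) = 0x02
[7] and(0x44,0x03) = 0x00
[8] and(0x7b,0x86) = 0x02
[9] and(0xf6,0x27) = 0x26
[10] and(0x74,0x35) = 0x34
[11] and(0xbc,0xe4) = 0xa4
[12] and(0xae,0x2f) = 0x2e
[13] and(0x80,0xf3) = 0x80
[14] and(0x05,0x5a) = 0x00
[15] and(0x48,0xd8) = 0x48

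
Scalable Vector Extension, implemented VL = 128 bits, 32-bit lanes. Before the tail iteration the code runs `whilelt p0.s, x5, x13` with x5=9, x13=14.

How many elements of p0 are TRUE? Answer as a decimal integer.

vl = 4

register lanes = 128/32 = 4
whilelt: lane j active iff 9+j < 14 → j < 5 → 4 active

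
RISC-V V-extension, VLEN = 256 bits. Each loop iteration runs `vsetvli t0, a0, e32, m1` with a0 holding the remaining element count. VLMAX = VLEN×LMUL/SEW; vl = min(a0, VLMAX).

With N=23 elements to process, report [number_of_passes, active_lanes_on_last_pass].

[iterations, last_vl] = [3, 7]

lanes per group: 256·1/32 = 8
23 elements at 8/iter → 3 passes, remainder 7 on the last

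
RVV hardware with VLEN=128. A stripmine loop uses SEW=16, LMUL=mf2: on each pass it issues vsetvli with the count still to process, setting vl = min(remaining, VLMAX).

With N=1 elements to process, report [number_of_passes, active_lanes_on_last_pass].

[iterations, last_vl] = [1, 1]

VLMAX = (128 × 1/2) / 16 = 4 lanes
iterations = ceil(1/4) = 1; final-pass vl = 1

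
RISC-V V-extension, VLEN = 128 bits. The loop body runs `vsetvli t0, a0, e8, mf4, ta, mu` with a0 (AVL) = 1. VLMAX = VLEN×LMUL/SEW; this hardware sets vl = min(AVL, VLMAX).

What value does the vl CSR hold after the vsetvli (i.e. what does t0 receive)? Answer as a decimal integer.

vl = 1

lanes per group: 128·1/4/8 = 4
vl ← min(1, 4) = 1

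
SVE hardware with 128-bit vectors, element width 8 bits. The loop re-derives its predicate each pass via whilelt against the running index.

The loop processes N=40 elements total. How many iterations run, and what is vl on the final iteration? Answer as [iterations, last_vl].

[iterations, last_vl] = [3, 8]

128-bit reg / 8-bit elem → 16 lanes
40 elements at 16/iter → 3 passes, remainder 8 on the last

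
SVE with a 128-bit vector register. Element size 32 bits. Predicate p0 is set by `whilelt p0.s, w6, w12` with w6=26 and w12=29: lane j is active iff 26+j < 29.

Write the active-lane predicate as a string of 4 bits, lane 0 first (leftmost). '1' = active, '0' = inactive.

128-bit reg / 32-bit elem → 4 lanes
active while 26+j < 29, i.e. j ∈ [0,3) capped at 4 ⇒ 3
bits (lane 0 leftmost): 1110

predicate = 1110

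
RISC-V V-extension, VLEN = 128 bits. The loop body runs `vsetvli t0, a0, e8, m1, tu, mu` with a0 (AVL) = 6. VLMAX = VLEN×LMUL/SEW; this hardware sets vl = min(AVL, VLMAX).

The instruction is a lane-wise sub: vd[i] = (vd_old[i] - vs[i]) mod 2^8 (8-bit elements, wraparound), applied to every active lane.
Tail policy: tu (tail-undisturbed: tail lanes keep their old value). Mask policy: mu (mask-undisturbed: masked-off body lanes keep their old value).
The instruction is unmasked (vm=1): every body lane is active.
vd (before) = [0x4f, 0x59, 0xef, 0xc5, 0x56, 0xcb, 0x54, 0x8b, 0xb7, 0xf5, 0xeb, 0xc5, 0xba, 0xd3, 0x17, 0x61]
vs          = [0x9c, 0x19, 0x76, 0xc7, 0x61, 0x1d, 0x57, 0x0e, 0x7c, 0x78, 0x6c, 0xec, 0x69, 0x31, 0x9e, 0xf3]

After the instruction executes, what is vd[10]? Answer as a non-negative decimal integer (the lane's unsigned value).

VLMAX = (128 × 1) / 8 = 16 lanes
vl ← min(6, 16) = 6
[0] sub(0x4f,0x9c) = 0xb3
[1] sub(0x59,0x19) = 0x40
[2] sub(0xef,0x76) = 0x79
[3] sub(0xc5,0xc7) = 0xfe
[4] sub(0x56,0x61) = 0xf5
[5] sub(0xcb,0x1d) = 0xae
[6] tail/keep = 0x54
[7] tail/keep = 0x8b
[8] tail/keep = 0xb7
[9] tail/keep = 0xf5
[10] tail/keep = 0xeb
[11] tail/keep = 0xc5
[12] tail/keep = 0xba
[13] tail/keep = 0xd3
[14] tail/keep = 0x17
[15] tail/keep = 0x61

vd[10] = 235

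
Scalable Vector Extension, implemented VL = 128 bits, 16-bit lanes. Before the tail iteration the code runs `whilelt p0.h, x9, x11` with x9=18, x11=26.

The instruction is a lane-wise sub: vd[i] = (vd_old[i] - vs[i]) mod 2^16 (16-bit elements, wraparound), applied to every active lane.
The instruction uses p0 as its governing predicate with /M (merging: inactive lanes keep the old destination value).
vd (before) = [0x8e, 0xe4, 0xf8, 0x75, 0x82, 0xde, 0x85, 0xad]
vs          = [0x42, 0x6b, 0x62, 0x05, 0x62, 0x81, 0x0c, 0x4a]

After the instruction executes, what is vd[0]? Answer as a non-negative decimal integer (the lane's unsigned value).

register lanes = 128/16 = 8
whilelt: lane j active iff 18+j < 26 → j < 8 → 8 active
lane  0: sub(0x8e,0x42) ⇒ 0x4c
lane  1: sub(0xe4,0x6b) ⇒ 0x79
lane  2: sub(0xf8,0x62) ⇒ 0x96
lane  3: sub(0x75,0x05) ⇒ 0x70
lane  4: sub(0x82,0x62) ⇒ 0x20
lane  5: sub(0xde,0x81) ⇒ 0x5d
lane  6: sub(0x85,0x0c) ⇒ 0x79
lane  7: sub(0xad,0x4a) ⇒ 0x63

vd[0] = 76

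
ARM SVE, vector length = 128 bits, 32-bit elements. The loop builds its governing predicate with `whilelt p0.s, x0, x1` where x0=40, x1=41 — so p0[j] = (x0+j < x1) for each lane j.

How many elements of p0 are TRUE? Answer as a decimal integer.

lane count: 128 div 32 = 4
p0[j] = (40+j < 41); true for j=0..0 → 1 lanes set

vl = 1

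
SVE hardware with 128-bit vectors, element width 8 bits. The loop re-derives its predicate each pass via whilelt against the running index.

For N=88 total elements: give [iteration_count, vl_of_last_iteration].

register lanes = 128/8 = 16
iterations = ceil(88/16) = 6; final-pass vl = 8

[iterations, last_vl] = [6, 8]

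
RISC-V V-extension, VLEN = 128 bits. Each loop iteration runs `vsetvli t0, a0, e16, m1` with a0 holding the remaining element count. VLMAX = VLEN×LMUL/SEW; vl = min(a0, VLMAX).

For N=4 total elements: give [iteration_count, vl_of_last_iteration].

[iterations, last_vl] = [1, 4]

VLMAX = VLEN×LMUL/SEW = 128×1/16 = 8
N=4: ⌈4/8⌉ = 1 iters; last vl = 4 − 0×8 = 4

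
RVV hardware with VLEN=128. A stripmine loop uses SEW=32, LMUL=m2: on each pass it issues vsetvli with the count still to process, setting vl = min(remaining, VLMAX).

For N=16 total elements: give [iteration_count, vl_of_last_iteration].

[iterations, last_vl] = [2, 8]

lanes per group: 128·2/32 = 8
N=16: ⌈16/8⌉ = 2 iters; last vl = 16 − 1×8 = 8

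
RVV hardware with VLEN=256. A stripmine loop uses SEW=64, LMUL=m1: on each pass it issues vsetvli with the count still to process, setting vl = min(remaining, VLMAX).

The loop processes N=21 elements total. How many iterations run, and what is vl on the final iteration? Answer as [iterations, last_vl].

lanes per group: 256·1/64 = 4
N=21: ⌈21/4⌉ = 6 iters; last vl = 21 − 5×4 = 1

[iterations, last_vl] = [6, 1]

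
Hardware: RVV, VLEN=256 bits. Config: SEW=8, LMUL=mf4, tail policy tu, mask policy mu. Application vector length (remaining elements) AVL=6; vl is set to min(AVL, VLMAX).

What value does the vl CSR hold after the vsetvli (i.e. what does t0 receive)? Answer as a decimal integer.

vl = 6

VLMAX = VLEN×LMUL/SEW = 256×1/4/8 = 8
vl ← min(6, 8) = 6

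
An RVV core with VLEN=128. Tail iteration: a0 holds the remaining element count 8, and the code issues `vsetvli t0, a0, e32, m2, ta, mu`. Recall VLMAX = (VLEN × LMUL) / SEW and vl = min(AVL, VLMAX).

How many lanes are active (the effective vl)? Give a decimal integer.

vl = 8

lanes per group: 128·2/32 = 8
vl ← min(8, 8) = 8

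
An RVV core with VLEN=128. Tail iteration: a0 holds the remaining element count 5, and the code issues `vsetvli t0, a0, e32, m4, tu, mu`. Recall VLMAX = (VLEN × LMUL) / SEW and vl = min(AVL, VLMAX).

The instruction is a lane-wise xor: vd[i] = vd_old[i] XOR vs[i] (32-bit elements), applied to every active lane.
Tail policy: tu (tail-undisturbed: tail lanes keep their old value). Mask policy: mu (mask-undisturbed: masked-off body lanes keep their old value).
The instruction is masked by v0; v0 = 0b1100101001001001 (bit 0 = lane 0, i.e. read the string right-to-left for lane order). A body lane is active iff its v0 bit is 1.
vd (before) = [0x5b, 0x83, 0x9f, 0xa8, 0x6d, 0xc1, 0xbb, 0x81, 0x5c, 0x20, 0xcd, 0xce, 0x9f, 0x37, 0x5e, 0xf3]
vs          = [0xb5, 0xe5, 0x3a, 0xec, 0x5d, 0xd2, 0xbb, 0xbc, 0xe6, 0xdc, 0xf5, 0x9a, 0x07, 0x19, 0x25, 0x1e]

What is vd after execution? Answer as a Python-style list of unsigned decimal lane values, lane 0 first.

VLMAX = (128 × 4) / 32 = 16 lanes
AVL=5 ≤ VLMAX=16, so vl = 5
[0] xor(0x5b,0xb5) = 0xee
[1] mask-off/keep = 0x83
[2] mask-off/keep = 0x9f
[3] xor(0xa8,0xec) = 0x44
[4] mask-off/keep = 0x6d
[5] tail/keep = 0xc1
[6] tail/keep = 0xbb
[7] tail/keep = 0x81
[8] tail/keep = 0x5c
[9] tail/keep = 0x20
[10] tail/keep = 0xcd
[11] tail/keep = 0xce
[12] tail/keep = 0x9f
[13] tail/keep = 0x37
[14] tail/keep = 0x5e
[15] tail/keep = 0xf3

vd = [238, 131, 159, 68, 109, 193, 187, 129, 92, 32, 205, 206, 159, 55, 94, 243]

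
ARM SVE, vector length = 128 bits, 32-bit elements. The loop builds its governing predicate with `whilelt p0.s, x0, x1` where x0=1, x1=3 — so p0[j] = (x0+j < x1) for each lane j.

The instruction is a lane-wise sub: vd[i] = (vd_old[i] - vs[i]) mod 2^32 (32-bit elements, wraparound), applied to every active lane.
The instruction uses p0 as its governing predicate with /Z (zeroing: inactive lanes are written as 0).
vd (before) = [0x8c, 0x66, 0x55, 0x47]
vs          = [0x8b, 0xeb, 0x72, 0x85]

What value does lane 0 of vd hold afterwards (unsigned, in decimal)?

lane count: 128 div 32 = 4
whilelt: lane j active iff 1+j < 3 → j < 2 → 2 active
  i=0: sub(0x8c,0x8b) → 1
  i=1: sub(0x66,0xeb) → 4294967163
  i=2: tail/zero → 0
  i=3: tail/zero → 0

vd[0] = 1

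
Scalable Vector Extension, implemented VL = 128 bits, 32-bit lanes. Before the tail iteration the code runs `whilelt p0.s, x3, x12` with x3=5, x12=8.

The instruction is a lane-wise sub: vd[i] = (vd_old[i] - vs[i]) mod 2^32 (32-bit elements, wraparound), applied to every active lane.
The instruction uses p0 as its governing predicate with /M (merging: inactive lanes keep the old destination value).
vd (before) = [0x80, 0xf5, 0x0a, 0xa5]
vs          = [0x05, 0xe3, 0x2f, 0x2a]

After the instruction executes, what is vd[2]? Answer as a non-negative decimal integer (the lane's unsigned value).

vd[2] = 4294967259

128-bit reg / 32-bit elem → 4 lanes
p0[j] = (5+j < 8); true for j=0..2 → 3 lanes set
vd[0] sub(0x80,0x05) -> 0x7b
vd[1] sub(0xf5,0xe3) -> 0x12
vd[2] sub(0x0a,0x2f) -> 0xffffffdb
vd[3] tail/keep -> 0xa5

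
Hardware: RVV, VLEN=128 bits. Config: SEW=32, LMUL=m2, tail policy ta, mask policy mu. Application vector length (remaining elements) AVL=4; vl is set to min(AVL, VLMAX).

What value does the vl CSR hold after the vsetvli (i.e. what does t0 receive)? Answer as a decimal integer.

vl = 4

VLMAX = (128 × 2) / 32 = 8 lanes
vl = min(AVL, VLMAX) = min(4, 8) = 4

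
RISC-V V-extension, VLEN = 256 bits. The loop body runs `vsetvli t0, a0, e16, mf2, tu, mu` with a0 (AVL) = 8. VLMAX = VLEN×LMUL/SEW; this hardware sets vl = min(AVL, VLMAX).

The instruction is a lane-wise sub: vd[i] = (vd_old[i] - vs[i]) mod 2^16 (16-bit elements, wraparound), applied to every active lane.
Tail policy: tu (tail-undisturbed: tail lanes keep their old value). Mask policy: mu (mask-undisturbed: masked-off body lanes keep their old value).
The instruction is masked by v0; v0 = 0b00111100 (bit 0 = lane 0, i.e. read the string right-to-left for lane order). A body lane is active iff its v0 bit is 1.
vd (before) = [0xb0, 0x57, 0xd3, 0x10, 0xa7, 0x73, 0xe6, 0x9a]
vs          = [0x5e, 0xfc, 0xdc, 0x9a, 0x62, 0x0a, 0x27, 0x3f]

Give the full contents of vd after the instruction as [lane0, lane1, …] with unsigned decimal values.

vd = [176, 87, 65527, 65398, 69, 105, 230, 154]

VLMAX = VLEN×LMUL/SEW = 256×1/2/16 = 8
vl = min(AVL, VLMAX) = min(8, 8) = 8
vd[0] mask-off/keep -> 0xb0
vd[1] mask-off/keep -> 0x57
vd[2] sub(0xd3,0xdc) -> 0xfff7
vd[3] sub(0x10,0x9a) -> 0xff76
vd[4] sub(0xa7,0x62) -> 0x45
vd[5] sub(0x73,0x0a) -> 0x69
vd[6] mask-off/keep -> 0xe6
vd[7] mask-off/keep -> 0x9a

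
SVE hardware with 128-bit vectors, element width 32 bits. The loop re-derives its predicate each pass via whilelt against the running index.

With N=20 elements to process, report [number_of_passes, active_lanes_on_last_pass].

128-bit reg / 32-bit elem → 4 lanes
iterations = ceil(20/4) = 5; final-pass vl = 4

[iterations, last_vl] = [5, 4]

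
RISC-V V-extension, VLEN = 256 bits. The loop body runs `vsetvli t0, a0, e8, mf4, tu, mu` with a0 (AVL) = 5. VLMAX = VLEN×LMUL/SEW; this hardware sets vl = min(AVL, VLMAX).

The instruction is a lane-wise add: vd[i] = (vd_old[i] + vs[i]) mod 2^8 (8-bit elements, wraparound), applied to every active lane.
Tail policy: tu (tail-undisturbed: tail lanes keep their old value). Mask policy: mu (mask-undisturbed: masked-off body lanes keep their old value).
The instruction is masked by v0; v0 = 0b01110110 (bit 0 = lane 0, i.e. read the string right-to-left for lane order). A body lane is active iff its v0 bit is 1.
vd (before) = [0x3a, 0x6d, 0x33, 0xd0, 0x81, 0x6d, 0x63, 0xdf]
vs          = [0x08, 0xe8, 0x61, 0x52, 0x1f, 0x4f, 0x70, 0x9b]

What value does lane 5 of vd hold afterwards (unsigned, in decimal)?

vd[5] = 109

VLMAX = VLEN×LMUL/SEW = 256×1/4/8 = 8
vl ← min(5, 8) = 5
[0] mask-off/keep = 0x3a
[1] add(0x6d,0xe8) = 0x55
[2] add(0x33,0x61) = 0x94
[3] mask-off/keep = 0xd0
[4] add(0x81,0x1f) = 0xa0
[5] tail/keep = 0x6d
[6] tail/keep = 0x63
[7] tail/keep = 0xdf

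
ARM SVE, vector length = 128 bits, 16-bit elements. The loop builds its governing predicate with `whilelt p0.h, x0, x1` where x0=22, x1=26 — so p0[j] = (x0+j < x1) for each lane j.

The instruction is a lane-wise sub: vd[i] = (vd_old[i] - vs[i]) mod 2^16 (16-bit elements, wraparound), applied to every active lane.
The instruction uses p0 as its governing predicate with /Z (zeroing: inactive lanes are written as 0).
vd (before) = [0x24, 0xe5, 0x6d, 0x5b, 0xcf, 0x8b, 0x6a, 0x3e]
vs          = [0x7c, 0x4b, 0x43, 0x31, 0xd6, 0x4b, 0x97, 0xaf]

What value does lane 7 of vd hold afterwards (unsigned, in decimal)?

lane count: 128 div 16 = 8
p0[j] = (22+j < 26); true for j=0..3 → 4 lanes set
  i=0: sub(0x24,0x7c) → 65448
  i=1: sub(0xe5,0x4b) → 154
  i=2: sub(0x6d,0x43) → 42
  i=3: sub(0x5b,0x31) → 42
  i=4: tail/zero → 0
  i=5: tail/zero → 0
  i=6: tail/zero → 0
  i=7: tail/zero → 0

vd[7] = 0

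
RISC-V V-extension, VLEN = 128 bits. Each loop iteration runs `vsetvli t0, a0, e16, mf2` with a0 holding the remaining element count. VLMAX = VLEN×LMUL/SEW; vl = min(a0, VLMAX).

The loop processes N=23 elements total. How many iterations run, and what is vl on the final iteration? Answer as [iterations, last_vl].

[iterations, last_vl] = [6, 3]

VLMAX = (128 × 1/2) / 16 = 4 lanes
N=23: ⌈23/4⌉ = 6 iters; last vl = 23 − 5×4 = 3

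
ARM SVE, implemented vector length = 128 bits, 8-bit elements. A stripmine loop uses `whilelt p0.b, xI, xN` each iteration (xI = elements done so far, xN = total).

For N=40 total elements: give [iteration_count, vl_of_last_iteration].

[iterations, last_vl] = [3, 8]

128-bit reg / 8-bit elem → 16 lanes
40 elements at 16/iter → 3 passes, remainder 8 on the last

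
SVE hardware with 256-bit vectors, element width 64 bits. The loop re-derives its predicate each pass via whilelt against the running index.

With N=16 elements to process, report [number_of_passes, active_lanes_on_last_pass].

lane count: 256 div 64 = 4
iterations = ceil(16/4) = 4; final-pass vl = 4

[iterations, last_vl] = [4, 4]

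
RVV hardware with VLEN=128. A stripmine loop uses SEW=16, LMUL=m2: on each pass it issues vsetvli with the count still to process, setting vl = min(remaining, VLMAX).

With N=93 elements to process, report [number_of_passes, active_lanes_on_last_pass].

[iterations, last_vl] = [6, 13]

VLMAX = (128 × 2) / 16 = 16 lanes
N=93: ⌈93/16⌉ = 6 iters; last vl = 93 − 5×16 = 13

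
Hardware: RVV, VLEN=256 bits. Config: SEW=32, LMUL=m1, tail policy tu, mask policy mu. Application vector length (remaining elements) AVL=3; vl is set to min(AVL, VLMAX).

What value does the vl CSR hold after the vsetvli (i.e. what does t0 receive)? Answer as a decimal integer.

vl = 3

VLMAX = (256 × 1) / 32 = 8 lanes
vl ← min(3, 8) = 3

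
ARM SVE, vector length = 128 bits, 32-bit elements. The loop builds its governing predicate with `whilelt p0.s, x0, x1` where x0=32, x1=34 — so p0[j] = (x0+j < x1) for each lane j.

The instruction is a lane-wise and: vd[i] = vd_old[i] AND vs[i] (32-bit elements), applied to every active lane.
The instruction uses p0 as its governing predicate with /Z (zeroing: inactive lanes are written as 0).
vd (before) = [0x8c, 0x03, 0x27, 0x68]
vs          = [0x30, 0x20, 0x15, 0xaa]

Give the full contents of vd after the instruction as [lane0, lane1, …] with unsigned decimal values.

128-bit reg / 32-bit elem → 4 lanes
active while 32+j < 34, i.e. j ∈ [0,2) capped at 4 ⇒ 2
  i=0: and(0x8c,0x30) → 0
  i=1: and(0x03,0x20) → 0
  i=2: tail/zero → 0
  i=3: tail/zero → 0

vd = [0, 0, 0, 0]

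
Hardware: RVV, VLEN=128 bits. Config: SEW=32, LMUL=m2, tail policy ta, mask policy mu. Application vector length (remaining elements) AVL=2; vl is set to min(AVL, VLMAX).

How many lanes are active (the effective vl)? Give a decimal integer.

vl = 2

VLMAX = VLEN×LMUL/SEW = 128×2/32 = 8
AVL=2 ≤ VLMAX=8, so vl = 2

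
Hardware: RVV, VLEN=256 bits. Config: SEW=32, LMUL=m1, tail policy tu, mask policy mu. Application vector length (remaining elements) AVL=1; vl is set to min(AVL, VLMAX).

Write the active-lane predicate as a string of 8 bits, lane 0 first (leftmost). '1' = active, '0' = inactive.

predicate = 10000000

VLMAX = VLEN×LMUL/SEW = 256×1/32 = 8
vl = min(AVL, VLMAX) = min(1, 8) = 1
bits (lane 0 leftmost): 10000000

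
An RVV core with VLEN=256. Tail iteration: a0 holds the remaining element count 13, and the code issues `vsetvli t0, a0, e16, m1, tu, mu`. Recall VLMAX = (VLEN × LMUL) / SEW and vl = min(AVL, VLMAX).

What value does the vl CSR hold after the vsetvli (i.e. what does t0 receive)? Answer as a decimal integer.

lanes per group: 256·1/16 = 16
vl ← min(13, 16) = 13

vl = 13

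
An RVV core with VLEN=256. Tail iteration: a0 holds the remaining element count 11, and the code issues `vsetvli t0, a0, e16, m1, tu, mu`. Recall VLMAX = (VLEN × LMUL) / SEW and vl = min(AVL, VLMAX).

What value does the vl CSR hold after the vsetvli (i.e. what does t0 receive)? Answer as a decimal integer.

vl = 11

lanes per group: 256·1/16 = 16
vl = min(AVL, VLMAX) = min(11, 16) = 11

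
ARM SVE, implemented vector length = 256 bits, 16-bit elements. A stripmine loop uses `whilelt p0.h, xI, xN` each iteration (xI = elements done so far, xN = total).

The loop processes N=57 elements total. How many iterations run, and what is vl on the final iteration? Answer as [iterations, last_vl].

[iterations, last_vl] = [4, 9]

register lanes = 256/16 = 16
57 elements at 16/iter → 4 passes, remainder 9 on the last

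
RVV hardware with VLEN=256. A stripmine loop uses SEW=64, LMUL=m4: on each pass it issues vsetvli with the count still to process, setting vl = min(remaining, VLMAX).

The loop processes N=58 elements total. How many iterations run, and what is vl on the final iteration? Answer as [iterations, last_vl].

[iterations, last_vl] = [4, 10]

VLMAX = VLEN×LMUL/SEW = 256×4/64 = 16
iterations = ceil(58/16) = 4; final-pass vl = 10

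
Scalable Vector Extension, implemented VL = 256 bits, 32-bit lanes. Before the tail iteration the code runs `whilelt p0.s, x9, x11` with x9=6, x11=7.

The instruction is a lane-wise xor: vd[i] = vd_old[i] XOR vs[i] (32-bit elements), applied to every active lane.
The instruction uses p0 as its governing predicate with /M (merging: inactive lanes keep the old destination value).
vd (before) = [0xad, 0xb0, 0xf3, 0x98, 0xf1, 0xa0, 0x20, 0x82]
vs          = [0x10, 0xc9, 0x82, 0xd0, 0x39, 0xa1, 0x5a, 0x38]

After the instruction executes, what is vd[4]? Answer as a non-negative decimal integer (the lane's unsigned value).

256-bit reg / 32-bit elem → 8 lanes
active while 6+j < 7, i.e. j ∈ [0,1) capped at 8 ⇒ 1
lane  0: xor(0xad,0x10) ⇒ 0xbd
lane  1: tail/keep ⇒ 0xb0
lane  2: tail/keep ⇒ 0xf3
lane  3: tail/keep ⇒ 0x98
lane  4: tail/keep ⇒ 0xf1
lane  5: tail/keep ⇒ 0xa0
lane  6: tail/keep ⇒ 0x20
lane  7: tail/keep ⇒ 0x82

vd[4] = 241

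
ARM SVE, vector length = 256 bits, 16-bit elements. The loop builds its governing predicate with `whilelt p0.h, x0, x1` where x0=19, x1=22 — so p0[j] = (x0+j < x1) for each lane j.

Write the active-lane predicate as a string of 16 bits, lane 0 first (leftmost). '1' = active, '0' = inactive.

predicate = 1110000000000000

256-bit reg / 16-bit elem → 16 lanes
p0[j] = (19+j < 22); true for j=0..2 → 3 lanes set
bits (lane 0 leftmost): 1110000000000000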